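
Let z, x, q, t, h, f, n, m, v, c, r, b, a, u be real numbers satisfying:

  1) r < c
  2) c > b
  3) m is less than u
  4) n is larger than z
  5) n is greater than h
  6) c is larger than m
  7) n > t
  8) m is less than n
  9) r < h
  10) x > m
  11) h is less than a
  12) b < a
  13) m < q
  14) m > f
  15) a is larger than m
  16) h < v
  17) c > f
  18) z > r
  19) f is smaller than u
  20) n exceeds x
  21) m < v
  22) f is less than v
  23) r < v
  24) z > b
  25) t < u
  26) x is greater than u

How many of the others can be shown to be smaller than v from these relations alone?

From v the given relations immediately reach f, r, m, h.
Nothing else is reachable below v; 4 in all.

4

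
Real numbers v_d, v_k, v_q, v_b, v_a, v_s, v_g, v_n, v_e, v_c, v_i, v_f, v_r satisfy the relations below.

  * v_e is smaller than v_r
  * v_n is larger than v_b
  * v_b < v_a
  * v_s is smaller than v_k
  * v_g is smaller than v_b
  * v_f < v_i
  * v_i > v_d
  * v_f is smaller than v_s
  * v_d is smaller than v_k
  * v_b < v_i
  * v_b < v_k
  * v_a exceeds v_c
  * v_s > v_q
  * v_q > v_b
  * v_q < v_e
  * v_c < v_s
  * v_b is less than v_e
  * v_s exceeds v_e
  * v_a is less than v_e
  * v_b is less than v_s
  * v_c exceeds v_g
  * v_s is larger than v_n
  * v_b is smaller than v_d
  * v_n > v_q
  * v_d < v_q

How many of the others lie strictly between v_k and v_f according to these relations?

1

Chaining upward from v_f reaches: v_s, v_i.
Chaining downward from v_k reaches: v_g, v_b, v_d, v_q, v_c, v_a, v_e, v_n, v_s.
Strictly between v_f and v_k are those in both lists: v_s — 1 element.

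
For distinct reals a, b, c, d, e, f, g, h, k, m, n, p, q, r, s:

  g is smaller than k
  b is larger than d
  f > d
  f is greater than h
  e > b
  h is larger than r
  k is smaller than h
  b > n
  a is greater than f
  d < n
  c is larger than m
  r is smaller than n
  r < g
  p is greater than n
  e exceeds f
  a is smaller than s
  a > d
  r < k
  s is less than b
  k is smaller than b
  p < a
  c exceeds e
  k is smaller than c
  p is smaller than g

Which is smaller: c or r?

r

r < n and n < p give r < p.
With p < g: r < n < p < g.
With g < k: r < n < p < g < k.
Then k < h extends the chain to h.
With h < f: r < n < p < g < k < h < f.
With f < a: r < n < p < g < k < h < f < a.
Then a < s extends the chain to s.
Then s < b extends the chain to b.
With b < e: r < n < p < g < k < h < f < a < s < b < e.
With e < c: r < n < p < g < k < h < f < a < s < b < e < c.
So r < c; r is the smaller of the two.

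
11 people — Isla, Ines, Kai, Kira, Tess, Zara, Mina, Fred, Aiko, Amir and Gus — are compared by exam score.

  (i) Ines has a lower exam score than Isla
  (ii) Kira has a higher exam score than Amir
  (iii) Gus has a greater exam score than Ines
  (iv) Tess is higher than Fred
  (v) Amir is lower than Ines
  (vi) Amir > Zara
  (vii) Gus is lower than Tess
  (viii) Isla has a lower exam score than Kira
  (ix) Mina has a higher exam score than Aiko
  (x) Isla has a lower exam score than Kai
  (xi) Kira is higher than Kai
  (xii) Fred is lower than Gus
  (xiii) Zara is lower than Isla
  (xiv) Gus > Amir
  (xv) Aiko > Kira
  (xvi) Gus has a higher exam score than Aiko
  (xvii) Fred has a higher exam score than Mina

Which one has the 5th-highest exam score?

Chaining the given pairs: Zara < Amir < Ines < Isla < Kai < Kira < Aiko < Mina < Fred < Gus < Tess.
The 5th largest is Aiko.

Aiko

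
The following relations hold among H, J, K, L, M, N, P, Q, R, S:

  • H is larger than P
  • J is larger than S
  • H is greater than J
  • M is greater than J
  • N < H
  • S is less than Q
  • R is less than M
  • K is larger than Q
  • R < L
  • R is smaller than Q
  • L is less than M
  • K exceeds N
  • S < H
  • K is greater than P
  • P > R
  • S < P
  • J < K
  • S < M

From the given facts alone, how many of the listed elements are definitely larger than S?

6

Directly above S: J, P, Q, M, H.
One step further: K (6 so far).
No other element is forced above S by the given relations, so the count is 6.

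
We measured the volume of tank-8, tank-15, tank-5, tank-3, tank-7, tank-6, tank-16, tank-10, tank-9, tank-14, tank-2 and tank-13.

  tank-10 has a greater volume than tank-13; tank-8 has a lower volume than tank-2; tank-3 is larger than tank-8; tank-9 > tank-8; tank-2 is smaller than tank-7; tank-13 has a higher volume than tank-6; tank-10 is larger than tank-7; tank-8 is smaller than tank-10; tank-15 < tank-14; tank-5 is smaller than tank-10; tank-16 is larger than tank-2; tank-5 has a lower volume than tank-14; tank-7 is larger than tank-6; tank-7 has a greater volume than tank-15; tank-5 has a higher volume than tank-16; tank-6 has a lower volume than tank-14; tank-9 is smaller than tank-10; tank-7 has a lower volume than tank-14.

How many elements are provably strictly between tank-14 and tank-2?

The relations place tank-2 below tank-14. An element lies strictly between them when it is forced above tank-2 and also forced below tank-14.
Above tank-2: {tank-16, tank-5, tank-7, tank-10}. Below tank-14: {tank-6, tank-8, tank-16, tank-5, tank-15, tank-7}.
Intersection: {tank-16, tank-5, tank-7} — 3.

3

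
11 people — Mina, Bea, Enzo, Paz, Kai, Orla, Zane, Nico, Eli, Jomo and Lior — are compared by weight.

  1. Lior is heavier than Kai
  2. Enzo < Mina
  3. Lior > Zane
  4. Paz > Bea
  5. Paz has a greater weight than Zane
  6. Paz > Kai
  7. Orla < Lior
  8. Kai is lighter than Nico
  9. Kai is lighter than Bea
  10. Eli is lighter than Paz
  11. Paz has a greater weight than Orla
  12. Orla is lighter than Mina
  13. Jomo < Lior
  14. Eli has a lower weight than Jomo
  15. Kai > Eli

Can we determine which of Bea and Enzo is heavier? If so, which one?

undetermined

Following every chain through Enzo: above Enzo we get Mina.
Bea is not reached, and no chain runs the other way from Bea to Enzo.
So the given relations leave the order of Enzo and Bea undetermined.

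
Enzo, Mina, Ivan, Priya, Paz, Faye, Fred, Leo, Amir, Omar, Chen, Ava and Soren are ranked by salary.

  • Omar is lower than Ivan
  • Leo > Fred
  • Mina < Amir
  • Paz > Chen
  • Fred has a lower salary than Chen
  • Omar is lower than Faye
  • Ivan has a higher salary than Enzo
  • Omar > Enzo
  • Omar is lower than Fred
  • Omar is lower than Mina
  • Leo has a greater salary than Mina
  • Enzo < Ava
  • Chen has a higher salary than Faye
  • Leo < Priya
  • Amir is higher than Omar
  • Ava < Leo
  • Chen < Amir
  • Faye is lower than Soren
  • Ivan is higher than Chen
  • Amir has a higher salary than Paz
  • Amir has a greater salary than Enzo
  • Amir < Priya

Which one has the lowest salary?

Chaining upward from Enzo: directly above it, Omar, Ivan, Ava, Amir; then Faye, Mina, Fred, Leo, Priya; then Chen, Soren; then Paz.
That covers every other element, and nothing is given below Enzo, so Enzo is the lowest salary.

Enzo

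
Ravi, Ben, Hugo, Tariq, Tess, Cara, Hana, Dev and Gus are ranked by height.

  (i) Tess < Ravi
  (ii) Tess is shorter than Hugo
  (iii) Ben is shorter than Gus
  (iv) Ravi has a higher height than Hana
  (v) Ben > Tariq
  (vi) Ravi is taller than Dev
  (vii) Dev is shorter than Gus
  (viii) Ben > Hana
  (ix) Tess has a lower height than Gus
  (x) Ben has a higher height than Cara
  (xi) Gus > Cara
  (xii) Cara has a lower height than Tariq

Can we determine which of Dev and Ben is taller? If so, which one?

Following every chain through Dev: above Dev we get Gus, Ravi.
Ben is not reached, and no chain runs the other way from Ben to Dev.
So the given relations leave the order of Dev and Ben undetermined.

undetermined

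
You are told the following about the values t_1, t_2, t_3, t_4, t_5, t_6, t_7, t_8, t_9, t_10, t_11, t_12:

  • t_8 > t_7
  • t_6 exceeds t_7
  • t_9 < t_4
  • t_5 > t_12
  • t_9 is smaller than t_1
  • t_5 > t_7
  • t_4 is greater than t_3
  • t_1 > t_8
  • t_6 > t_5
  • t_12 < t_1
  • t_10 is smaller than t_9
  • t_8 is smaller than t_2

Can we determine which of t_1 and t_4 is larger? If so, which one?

Following every chain through t_1: below t_1 we get t_7, t_12, t_8, t_10, t_9.
t_4 is not reached, and no chain runs the other way from t_4 to t_1.
So the given relations leave the order of t_1 and t_4 undetermined.

undetermined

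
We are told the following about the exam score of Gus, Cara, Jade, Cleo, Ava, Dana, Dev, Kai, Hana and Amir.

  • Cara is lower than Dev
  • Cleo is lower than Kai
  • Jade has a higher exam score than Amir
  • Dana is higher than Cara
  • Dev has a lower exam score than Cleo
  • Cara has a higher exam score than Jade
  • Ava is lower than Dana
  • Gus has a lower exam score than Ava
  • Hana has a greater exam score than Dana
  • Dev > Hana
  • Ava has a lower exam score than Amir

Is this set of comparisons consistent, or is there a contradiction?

consistent

The single ordering Gus < Ava < Amir < Jade < Cara < Dana < Hana < Dev < Cleo < Kai satisfies every listed relation, so no contradiction arises.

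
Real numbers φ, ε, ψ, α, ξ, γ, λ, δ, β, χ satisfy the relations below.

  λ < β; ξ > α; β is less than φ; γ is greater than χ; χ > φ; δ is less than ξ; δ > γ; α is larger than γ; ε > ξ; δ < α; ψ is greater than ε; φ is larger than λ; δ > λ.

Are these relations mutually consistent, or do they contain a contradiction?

Every relation is compatible with λ < β < φ < χ < γ < δ < α < ξ < ε < ψ; the set is consistent.

consistent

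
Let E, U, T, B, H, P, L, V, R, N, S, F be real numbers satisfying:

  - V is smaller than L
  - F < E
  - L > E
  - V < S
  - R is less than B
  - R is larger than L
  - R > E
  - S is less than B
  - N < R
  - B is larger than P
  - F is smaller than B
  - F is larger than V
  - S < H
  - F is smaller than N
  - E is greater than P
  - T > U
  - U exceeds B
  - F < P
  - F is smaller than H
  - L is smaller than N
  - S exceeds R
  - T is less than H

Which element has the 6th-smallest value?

Piecing the relations together gives one ordering: V < F < P < E < L < N < R < S < B < U < T < H.
The 6th smallest is N.

N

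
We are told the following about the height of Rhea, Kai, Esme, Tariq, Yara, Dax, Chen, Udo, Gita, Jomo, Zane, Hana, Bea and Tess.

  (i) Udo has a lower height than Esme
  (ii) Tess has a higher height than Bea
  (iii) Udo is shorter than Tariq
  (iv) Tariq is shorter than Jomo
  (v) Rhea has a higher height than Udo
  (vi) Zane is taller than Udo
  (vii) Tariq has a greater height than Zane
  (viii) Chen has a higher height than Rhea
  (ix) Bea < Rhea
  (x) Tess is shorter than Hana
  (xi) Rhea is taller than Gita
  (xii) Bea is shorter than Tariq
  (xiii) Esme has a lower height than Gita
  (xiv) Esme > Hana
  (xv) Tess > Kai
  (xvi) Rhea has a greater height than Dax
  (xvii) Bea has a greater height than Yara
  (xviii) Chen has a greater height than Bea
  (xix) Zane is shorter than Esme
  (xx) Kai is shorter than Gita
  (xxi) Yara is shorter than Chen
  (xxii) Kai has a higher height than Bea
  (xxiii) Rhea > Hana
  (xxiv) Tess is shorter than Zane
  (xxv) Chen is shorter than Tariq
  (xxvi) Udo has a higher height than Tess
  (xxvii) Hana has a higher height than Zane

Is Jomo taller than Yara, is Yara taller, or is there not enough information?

Following the relations from Yara: Yara < Bea < Kai < Tess < Udo < Zane < Hana < Esme < Gita < Rhea < Chen < Tariq < Jomo.
So Jomo is taller.

Jomo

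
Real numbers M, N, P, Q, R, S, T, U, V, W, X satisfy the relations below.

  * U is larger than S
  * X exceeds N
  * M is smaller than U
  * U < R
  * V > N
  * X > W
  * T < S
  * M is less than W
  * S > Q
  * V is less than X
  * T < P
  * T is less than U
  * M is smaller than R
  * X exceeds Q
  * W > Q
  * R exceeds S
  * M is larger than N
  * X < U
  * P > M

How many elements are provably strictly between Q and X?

1

The relations place Q below X. An element lies strictly between them when it is forced above Q and also forced below X.
Above Q: {S, W, U, R}. Below X: {N, M, V, W}.
Intersection: {W} — 1.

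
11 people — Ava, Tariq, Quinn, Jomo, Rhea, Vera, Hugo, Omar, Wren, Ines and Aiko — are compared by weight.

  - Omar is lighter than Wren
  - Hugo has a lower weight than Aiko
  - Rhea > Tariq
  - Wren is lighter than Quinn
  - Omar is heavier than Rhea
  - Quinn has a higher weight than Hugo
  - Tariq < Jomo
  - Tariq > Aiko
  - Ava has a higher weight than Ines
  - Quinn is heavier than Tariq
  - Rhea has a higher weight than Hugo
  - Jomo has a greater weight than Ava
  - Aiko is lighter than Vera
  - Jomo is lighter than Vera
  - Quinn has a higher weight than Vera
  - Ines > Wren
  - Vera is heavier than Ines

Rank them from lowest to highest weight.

Each adjacent pair is fixed by a given relation: Hugo < Aiko; Aiko < Tariq; Tariq < Rhea; Rhea < Omar; Omar < Wren; Wren < Ines; Ines < Ava; Ava < Jomo; Jomo < Vera; Vera < Quinn. Chaining them end to end gives the full order.

Hugo < Aiko < Tariq < Rhea < Omar < Wren < Ines < Ava < Jomo < Vera < Quinn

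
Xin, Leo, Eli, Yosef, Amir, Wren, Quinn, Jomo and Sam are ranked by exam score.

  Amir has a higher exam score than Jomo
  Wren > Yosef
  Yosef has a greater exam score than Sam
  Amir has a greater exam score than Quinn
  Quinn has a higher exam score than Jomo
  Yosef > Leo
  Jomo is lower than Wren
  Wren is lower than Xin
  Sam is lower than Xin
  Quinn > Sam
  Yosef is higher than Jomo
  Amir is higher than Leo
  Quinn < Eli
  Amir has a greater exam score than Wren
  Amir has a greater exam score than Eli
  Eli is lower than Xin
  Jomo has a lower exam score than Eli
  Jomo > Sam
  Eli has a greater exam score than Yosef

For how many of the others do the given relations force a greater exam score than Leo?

5

Directly above Leo: Yosef, Amir.
One step further: Wren, Eli (4 so far).
One step further: Xin (5 so far).
No other element is forced above Leo by the given relations, so the count is 5.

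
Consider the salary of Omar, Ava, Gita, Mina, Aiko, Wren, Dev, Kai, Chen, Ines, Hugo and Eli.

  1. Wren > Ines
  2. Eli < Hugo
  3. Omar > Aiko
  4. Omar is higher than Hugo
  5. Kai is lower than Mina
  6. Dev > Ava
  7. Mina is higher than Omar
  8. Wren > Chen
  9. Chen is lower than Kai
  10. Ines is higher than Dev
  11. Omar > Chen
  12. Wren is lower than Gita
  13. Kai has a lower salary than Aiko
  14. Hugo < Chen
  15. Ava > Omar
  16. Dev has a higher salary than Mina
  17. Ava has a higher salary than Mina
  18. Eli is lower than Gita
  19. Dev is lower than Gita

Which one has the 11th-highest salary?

Hugo

The consecutive relations fix a unique order: Eli < Hugo < Chen < Kai < Aiko < Omar < Mina < Ava < Dev < Ines < Wren < Gita.
Counting 11 from the largest end gives Hugo.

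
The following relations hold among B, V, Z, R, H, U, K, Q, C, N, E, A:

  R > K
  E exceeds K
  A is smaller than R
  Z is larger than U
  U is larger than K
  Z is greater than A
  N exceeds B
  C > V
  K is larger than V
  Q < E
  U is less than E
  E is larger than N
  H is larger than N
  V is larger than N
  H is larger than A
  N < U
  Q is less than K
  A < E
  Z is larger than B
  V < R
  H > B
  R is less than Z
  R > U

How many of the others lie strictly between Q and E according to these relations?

2

Chaining upward from Q reaches: K, U, R, Z.
Chaining downward from E reaches: A, B, N, V, K, U.
Strictly between Q and E are those in both lists: K, U — 2 elements.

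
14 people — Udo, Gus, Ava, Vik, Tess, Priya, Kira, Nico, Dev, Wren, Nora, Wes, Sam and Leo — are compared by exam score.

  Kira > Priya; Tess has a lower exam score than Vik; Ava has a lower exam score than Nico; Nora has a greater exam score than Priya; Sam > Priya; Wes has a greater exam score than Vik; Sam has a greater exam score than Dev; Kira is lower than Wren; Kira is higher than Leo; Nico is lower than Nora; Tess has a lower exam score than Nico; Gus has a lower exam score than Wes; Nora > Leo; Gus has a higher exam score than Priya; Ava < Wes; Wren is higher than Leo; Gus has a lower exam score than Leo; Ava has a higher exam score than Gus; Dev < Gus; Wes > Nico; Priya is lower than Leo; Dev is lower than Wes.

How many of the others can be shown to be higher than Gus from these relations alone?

Directly above Gus: Leo, Ava, Wes.
One step further: Kira, Wren, Nico, Nora (7 so far).
No other element is forced above Gus by the given relations, so the count is 7.

7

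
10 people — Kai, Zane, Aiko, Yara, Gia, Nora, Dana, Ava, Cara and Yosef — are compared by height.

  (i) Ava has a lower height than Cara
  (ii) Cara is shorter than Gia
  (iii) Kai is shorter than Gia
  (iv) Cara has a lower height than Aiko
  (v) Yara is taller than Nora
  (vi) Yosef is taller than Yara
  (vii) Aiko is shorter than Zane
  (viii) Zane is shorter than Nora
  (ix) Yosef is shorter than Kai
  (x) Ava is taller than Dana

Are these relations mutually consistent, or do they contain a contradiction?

The single ordering Dana < Ava < Cara < Aiko < Zane < Nora < Yara < Yosef < Kai < Gia satisfies every listed relation, so no contradiction arises.

consistent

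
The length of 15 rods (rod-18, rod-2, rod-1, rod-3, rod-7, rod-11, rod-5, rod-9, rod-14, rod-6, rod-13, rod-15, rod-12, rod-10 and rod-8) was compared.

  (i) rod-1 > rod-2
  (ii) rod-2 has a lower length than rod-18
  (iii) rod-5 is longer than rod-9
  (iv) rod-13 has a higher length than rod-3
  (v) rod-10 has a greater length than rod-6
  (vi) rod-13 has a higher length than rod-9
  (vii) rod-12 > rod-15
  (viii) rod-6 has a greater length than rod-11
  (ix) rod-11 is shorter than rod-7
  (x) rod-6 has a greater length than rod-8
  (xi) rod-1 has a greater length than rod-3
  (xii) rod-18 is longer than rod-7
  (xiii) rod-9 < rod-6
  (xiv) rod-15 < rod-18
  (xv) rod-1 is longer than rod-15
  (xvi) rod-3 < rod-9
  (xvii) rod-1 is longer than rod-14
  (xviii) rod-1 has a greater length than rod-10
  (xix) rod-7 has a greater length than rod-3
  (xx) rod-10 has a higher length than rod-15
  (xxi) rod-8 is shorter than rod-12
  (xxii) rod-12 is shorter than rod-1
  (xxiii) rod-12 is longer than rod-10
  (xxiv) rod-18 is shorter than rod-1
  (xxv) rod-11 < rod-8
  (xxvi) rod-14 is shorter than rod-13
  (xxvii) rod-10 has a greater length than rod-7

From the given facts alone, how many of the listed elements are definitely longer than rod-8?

The elements the relations force above rod-8 are rod-6, rod-10, rod-12, rod-1 — no chain reaches any other.
That is 4.

4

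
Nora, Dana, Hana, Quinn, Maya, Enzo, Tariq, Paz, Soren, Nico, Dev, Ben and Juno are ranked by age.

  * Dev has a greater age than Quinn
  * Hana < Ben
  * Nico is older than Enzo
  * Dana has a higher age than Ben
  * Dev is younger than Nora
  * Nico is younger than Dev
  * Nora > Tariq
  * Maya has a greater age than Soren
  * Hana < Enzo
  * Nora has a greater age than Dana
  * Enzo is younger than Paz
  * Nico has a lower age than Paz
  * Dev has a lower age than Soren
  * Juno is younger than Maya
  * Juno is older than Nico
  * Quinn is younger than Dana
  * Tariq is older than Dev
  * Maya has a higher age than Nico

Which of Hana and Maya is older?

Link the given pairs in sequence: Hana < Enzo; Enzo < Nico; Nico < Dev; Dev < Soren; Soren < Maya.
Chaining these gives Hana < Enzo < Nico < Dev < Soren < Maya.
So Hana < Maya; Maya is the older of the two.

Maya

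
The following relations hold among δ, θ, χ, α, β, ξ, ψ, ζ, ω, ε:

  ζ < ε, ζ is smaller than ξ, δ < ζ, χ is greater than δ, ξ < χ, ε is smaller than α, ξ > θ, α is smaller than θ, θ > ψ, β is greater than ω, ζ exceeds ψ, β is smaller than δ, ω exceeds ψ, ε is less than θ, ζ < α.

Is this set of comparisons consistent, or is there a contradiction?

Every relation is compatible with ψ < ω < β < δ < ζ < ε < α < θ < ξ < χ; the set is consistent.

consistent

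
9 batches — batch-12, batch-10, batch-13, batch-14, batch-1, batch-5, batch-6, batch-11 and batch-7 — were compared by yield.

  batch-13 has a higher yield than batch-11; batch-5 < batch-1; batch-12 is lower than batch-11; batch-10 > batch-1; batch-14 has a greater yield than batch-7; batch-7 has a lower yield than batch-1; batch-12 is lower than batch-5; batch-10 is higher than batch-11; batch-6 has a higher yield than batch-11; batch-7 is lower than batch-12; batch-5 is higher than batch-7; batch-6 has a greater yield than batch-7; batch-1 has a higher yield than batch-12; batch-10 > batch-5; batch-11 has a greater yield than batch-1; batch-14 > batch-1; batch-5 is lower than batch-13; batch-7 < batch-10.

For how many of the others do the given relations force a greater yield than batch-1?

5

Directly above batch-1: batch-14, batch-11, batch-10.
One step further: batch-13, batch-6 (5 so far).
Nothing else is reachable above batch-1; 5 in all.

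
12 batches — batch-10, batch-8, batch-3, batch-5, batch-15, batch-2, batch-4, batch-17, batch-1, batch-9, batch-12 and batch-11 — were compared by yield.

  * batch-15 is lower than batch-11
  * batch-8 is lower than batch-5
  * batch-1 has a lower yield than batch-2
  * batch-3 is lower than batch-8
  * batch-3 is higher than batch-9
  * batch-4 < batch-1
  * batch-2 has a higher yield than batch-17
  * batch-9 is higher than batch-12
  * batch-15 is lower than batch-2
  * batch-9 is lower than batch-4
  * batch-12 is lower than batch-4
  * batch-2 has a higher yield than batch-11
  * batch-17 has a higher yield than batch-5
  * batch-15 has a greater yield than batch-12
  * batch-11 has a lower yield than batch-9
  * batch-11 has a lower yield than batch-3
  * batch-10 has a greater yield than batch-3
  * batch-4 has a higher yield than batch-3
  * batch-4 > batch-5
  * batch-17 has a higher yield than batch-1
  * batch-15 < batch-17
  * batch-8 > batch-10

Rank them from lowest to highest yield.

Nothing is placed below batch-12, so it is least; from there batch-12 < batch-15; batch-15 < batch-11; batch-11 < batch-9; batch-9 < batch-3; batch-3 < batch-10; batch-10 < batch-8; batch-8 < batch-5; batch-5 < batch-4; batch-4 < batch-1; batch-1 < batch-17; batch-17 < batch-2, each given directly.

batch-12 < batch-15 < batch-11 < batch-9 < batch-3 < batch-10 < batch-8 < batch-5 < batch-4 < batch-1 < batch-17 < batch-2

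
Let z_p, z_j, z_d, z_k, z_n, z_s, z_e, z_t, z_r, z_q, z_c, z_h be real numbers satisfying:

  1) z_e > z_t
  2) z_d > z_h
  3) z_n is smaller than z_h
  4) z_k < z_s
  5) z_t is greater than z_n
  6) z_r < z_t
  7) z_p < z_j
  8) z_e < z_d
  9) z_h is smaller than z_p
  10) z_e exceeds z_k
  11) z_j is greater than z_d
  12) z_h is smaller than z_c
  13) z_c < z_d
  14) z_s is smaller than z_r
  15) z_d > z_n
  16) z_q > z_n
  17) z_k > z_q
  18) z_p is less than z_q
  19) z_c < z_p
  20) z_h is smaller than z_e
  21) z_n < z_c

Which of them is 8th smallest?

The consecutive relations fix a unique order: z_n < z_h < z_c < z_p < z_q < z_k < z_s < z_r < z_t < z_e < z_d < z_j.
The 8th smallest is z_r.

z_r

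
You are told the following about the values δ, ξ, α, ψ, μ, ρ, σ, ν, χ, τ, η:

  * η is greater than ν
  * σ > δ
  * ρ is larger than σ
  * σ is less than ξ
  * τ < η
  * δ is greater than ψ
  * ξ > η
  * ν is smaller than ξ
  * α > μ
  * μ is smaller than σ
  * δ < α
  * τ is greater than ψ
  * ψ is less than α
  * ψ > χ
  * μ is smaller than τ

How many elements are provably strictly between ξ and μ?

3

Chaining upward from μ reaches: σ, ρ, α, τ, η.
Chaining downward from ξ reaches: χ, ψ, δ, ν, σ, τ, η.
Strictly between μ and ξ are those in both lists: σ, τ, η — 3 elements.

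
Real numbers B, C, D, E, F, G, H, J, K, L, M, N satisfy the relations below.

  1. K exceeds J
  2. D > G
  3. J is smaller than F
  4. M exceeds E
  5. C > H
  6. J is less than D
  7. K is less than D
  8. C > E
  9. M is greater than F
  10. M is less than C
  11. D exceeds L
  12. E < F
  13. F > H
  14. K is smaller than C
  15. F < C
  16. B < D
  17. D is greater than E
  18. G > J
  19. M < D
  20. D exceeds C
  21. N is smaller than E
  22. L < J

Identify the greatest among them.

D

N is not greatest since N < E; E is not greatest since E < M; B is not greatest since B < D; L is not greatest since L < J; J is not greatest since J < K; H is not greatest since H < F; K is not greatest since K < D; F is not greatest since F < C; G is not greatest since G < D; M is not greatest since M < D; C is not greatest since C < D.
Only D has nothing above it, so D is the greatest.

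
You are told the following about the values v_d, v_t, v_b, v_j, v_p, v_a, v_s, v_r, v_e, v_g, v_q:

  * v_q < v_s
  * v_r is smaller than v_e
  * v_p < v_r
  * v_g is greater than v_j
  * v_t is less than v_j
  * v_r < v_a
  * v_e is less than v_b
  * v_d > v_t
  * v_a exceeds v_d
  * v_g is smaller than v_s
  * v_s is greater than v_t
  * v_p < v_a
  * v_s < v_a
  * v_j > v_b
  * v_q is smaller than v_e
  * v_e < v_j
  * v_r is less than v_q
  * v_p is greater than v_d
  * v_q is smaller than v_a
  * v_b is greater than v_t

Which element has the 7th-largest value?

v_q

The consecutive relations fix a unique order: v_t < v_d < v_p < v_r < v_q < v_e < v_b < v_j < v_g < v_s < v_a.
The 7th largest is v_q.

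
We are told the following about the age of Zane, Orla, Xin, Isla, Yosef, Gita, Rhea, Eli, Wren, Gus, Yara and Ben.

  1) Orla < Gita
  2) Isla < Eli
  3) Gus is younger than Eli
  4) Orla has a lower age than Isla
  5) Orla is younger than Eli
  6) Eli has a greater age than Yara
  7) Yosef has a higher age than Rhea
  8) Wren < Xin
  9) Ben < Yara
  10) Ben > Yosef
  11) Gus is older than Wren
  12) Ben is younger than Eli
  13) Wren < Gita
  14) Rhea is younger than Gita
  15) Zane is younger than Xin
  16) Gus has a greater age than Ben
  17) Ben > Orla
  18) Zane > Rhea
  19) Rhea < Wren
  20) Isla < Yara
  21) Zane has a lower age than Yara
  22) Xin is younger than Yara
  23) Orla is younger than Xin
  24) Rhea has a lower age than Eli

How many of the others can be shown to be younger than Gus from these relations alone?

From Gus the given relations immediately reach Wren, Ben.
From those, Rhea, Orla, Yosef — 5 in total.
Nothing else is reachable below Gus; 5 in all.

5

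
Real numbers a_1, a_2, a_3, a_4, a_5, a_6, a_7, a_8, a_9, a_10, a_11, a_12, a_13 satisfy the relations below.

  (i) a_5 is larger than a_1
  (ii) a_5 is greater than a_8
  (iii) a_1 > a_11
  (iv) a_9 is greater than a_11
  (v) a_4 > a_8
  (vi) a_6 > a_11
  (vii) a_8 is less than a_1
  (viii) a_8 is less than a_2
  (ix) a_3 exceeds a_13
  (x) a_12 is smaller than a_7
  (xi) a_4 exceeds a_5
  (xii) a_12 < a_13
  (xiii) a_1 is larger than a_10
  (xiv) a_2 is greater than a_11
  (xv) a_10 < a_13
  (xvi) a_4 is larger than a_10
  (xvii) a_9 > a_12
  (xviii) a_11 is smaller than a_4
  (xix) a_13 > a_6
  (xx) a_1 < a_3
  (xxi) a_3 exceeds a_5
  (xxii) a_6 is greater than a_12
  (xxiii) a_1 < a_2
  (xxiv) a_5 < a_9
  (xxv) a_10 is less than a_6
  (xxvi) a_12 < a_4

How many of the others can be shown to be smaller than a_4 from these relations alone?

From a_4 the given relations immediately reach a_8, a_12, a_10, a_11, a_5.
From those, a_1 — 6 in total.
No other element is forced below a_4 by the given relations, so the count is 6.

6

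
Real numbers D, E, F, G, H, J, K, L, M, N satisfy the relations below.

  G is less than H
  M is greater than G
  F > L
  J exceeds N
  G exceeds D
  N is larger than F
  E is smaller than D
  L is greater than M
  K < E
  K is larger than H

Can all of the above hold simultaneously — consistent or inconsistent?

We have G < H stated directly, yet also H < K < E < D < G by chaining the others — so H < G. Contradiction.

inconsistent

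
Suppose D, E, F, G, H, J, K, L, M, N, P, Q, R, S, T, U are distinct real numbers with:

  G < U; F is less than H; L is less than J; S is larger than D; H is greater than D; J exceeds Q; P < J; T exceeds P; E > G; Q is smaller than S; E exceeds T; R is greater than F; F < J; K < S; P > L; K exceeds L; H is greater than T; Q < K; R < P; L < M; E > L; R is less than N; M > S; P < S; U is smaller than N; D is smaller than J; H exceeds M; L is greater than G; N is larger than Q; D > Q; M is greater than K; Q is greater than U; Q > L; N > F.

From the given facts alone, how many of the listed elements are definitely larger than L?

11

Directly above L: Q, K, P, J, M, E.
One step further: D, T, S, N, H (11 so far).
No other element is forced above L by the given relations, so the count is 11.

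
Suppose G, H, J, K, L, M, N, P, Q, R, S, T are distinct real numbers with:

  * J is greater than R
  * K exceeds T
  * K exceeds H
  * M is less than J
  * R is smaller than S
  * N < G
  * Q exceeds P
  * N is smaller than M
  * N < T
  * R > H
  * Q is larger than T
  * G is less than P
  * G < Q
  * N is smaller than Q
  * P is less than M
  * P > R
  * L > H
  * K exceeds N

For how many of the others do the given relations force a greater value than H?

8

The elements the relations force above H are R, P, M, S, K, J, L, Q — no chain reaches any other.
That is 8.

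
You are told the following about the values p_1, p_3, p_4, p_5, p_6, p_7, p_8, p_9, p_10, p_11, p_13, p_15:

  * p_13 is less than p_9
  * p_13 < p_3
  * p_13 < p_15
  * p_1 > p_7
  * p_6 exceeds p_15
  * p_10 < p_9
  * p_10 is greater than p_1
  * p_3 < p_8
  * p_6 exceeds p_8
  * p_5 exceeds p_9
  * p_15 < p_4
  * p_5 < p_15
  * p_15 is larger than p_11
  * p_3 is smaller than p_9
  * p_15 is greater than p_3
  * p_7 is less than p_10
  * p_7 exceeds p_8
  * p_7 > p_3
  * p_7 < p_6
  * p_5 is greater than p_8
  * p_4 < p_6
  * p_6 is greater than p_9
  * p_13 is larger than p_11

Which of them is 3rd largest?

Chaining the given pairs: p_11 < p_13 < p_3 < p_8 < p_7 < p_1 < p_10 < p_9 < p_5 < p_15 < p_4 < p_6.
The 3rd largest is p_15.

p_15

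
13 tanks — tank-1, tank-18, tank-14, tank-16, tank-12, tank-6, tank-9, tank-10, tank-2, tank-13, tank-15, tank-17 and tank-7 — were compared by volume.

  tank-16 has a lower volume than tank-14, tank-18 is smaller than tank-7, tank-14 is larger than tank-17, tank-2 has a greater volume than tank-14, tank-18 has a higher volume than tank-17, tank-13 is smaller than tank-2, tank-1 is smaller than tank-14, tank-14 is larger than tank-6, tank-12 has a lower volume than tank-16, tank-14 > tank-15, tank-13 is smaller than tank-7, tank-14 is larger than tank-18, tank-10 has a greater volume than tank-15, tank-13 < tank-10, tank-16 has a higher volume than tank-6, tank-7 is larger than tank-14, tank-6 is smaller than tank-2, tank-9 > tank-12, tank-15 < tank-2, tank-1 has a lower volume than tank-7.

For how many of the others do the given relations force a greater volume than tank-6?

The elements the relations force above tank-6 are tank-16, tank-14, tank-2, tank-7 — no chain reaches any other.
That is 4.

4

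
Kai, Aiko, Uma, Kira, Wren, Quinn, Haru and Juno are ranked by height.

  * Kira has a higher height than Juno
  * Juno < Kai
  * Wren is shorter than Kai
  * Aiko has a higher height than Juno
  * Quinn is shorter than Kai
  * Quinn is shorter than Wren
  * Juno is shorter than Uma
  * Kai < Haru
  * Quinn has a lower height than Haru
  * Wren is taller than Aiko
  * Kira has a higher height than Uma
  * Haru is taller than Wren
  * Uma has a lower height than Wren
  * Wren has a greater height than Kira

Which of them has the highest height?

Juno is not greatest since Juno < Uma; Uma is not greatest since Uma < Wren; Aiko is not greatest since Aiko < Wren; Kira is not greatest since Kira < Wren; Quinn is not greatest since Quinn < Kai; Wren is not greatest since Wren < Haru; Kai is not greatest since Kai < Haru.
Only Haru has nothing above it, so Haru is the highest height.

Haru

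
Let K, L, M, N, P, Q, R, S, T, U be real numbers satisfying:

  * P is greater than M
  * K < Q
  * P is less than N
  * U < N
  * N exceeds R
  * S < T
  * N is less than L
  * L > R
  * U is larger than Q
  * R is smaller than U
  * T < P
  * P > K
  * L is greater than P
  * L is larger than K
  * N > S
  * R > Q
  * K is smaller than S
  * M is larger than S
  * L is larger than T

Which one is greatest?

K is not greatest since K < Q; S is not greatest since S < M; Q is not greatest since Q < R; M is not greatest since M < P; R is not greatest since R < L; T is not greatest since T < P; U is not greatest since U < N; P is not greatest since P < L; N is not greatest since N < L.
Only L has nothing above it, so L is the greatest.

L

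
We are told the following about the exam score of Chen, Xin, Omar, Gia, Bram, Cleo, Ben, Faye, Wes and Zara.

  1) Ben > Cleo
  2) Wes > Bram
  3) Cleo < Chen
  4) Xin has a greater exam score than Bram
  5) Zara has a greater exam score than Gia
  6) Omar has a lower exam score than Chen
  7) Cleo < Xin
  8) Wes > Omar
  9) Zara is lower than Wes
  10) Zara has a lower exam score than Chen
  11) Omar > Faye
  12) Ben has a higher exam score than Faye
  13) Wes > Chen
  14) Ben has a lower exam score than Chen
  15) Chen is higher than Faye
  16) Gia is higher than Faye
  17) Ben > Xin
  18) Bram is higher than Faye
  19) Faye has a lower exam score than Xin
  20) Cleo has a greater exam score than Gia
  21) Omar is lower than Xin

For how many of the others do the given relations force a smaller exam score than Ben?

The elements the relations force below Ben are Faye, Gia, Cleo, Bram, Omar, Xin — no chain reaches any other.
That is 6.

6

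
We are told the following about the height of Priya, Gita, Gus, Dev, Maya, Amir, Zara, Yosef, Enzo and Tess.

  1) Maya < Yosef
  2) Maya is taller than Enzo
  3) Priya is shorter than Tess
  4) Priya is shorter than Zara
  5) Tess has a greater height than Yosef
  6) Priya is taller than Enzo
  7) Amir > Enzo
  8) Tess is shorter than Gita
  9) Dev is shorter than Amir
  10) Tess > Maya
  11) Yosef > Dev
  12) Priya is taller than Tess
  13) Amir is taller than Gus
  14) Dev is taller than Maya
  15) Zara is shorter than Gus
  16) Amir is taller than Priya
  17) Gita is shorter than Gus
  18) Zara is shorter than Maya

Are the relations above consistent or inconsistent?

We have Tess < Priya stated directly, yet also Priya < Zara < Maya < Dev < Yosef < Tess by chaining the others — so Priya < Tess. Contradiction.

inconsistent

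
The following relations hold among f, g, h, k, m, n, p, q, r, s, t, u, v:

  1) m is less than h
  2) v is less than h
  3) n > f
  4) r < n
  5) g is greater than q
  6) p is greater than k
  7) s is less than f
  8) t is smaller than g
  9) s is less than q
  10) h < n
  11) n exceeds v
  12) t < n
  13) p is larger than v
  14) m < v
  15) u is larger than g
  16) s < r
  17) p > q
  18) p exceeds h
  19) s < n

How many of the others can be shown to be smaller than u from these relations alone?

4

The elements the relations force below u are s, t, q, g — no chain reaches any other.
That is 4.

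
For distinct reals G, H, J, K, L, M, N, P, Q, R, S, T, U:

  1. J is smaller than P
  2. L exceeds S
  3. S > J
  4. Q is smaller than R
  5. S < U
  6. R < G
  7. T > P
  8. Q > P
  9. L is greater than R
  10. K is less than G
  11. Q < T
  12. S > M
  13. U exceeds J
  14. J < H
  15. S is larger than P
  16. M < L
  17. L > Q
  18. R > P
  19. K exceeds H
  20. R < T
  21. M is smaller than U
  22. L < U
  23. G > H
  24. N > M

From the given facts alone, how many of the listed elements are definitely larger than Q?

Directly above Q: R, T, L.
One step further: G, U (5 so far).
No other element is forced above Q by the given relations, so the count is 5.

5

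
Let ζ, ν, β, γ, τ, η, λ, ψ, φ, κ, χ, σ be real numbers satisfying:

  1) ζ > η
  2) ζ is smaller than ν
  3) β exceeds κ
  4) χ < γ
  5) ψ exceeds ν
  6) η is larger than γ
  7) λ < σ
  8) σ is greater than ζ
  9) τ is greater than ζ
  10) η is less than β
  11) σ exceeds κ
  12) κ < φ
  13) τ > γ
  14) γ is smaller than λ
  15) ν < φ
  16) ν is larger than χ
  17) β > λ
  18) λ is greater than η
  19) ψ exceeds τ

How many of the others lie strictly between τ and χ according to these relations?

Chaining upward from χ reaches: γ, η, ζ, ν, λ, ψ, σ, φ, β.
Chaining downward from τ reaches: γ, η, ζ.
Strictly between χ and τ are those in both lists: γ, η, ζ — 3 elements.

3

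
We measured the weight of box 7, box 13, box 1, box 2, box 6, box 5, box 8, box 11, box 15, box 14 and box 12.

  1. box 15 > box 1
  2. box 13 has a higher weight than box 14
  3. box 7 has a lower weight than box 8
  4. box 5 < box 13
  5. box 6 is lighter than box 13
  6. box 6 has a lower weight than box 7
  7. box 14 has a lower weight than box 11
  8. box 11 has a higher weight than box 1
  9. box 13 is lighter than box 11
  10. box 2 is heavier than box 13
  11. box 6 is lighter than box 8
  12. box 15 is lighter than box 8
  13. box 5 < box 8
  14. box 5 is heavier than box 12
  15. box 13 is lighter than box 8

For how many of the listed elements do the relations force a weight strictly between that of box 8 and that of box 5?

The relations place box 5 below box 8. An element lies strictly between them when it is forced above box 5 and also forced below box 8.
Above box 5: {box 13, box 2, box 11}. Below box 8: {box 1, box 12, box 6, box 7, box 14, box 15, box 13}.
Intersection: {box 13} — 1.

1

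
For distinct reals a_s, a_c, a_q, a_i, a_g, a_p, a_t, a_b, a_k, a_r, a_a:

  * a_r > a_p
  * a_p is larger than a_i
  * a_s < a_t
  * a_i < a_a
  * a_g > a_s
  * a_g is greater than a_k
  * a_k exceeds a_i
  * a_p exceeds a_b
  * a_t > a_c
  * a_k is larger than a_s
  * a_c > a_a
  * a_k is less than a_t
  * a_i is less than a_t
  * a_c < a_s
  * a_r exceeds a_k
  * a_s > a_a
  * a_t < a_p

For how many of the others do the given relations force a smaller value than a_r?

8

From a_r the given relations immediately reach a_k, a_p.
From those, a_i, a_s, a_b, a_t — 6 in total.
From those, a_a, a_c — 8 in total.
Nothing else is reachable below a_r; 8 in all.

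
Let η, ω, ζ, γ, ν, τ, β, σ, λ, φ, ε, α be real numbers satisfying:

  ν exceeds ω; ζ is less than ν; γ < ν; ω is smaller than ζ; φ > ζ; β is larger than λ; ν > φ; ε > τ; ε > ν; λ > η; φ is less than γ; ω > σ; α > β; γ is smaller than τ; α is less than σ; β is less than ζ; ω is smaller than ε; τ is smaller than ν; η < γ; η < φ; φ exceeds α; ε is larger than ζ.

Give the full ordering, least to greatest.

η < λ < β < α < σ < ω < ζ < φ < γ < τ < ν < ε

Nothing is placed below η, so it is least; from there η < λ; λ < β; β < α; α < σ; σ < ω; ω < ζ; ζ < φ; φ < γ; γ < τ; τ < ν; ν < ε, each given directly.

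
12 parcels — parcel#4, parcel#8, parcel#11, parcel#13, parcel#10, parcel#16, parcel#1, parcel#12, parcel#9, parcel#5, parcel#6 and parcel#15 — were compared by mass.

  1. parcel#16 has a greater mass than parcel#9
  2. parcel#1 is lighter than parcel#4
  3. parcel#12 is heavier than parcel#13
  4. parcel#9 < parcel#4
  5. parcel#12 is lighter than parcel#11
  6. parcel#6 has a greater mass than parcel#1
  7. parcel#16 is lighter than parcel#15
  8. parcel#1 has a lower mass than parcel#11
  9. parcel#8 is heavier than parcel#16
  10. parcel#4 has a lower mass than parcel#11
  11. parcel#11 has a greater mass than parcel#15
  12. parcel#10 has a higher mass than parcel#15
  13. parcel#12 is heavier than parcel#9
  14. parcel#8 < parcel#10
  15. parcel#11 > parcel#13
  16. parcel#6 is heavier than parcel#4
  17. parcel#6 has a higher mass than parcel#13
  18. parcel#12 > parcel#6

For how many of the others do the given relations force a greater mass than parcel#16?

The elements the relations force above parcel#16 are parcel#15, parcel#8, parcel#10, parcel#11 — no chain reaches any other.
That is 4.

4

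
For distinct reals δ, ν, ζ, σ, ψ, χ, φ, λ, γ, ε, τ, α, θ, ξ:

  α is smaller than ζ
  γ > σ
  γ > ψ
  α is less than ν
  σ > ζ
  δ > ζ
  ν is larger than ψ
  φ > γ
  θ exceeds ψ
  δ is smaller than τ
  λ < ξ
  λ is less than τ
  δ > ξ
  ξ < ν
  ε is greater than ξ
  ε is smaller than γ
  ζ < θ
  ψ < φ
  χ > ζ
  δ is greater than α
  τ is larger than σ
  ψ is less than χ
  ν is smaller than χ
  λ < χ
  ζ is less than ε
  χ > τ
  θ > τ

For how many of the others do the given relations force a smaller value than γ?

7

Directly below γ: ψ, σ, ε.
One step further: ξ, ζ (5 so far).
One step further: α, λ (7 so far).
Nothing else is reachable below γ; 7 in all.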